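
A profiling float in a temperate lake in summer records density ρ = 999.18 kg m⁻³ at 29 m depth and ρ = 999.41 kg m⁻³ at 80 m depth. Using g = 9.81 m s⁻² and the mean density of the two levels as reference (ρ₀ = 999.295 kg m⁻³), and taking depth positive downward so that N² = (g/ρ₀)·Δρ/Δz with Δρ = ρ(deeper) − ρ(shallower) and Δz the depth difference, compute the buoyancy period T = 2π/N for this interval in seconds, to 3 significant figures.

944 s

Δρ = 999.41 − 999.18 = 0.23 kg m⁻³ over Δz = 80 − 29 = 51 m.
N² = (9.81/999.295) × (0.23/51) = 4.4272 × 10⁻⁵ s⁻².
N = √(4.4272 × 10⁻⁵) = 6.6537 × 10⁻³ rad s⁻¹, so T = 2π/N = 944.31 s ≈ 944 s.
Since Δρ > 0 the layer is stably stratified.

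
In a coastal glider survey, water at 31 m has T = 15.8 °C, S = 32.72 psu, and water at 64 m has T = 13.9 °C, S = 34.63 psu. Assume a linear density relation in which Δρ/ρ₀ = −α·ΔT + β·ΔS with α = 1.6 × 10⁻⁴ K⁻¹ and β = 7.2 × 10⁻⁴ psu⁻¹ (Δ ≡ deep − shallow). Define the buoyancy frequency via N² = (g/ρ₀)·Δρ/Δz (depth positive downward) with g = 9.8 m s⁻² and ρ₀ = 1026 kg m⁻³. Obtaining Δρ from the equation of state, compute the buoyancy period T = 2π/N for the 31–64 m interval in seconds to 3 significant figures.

281 s

ΔT = -1.9 K, ΔS = +1.91 psu (deep − shallow).
Δρ/ρ₀ = −αΔT + βΔS = 3.04 × 10⁻⁴ + 1.3752 × 10⁻³ = 1.6792 × 10⁻³, so Δρ ≈ 1.723 kg m⁻³.
N² = (g/ρ₀)·Δρ/Δz = g·(Δρ/ρ₀)/Δz = 9.8 × 1.6792 × 10⁻³ / 33 = 4.9867 × 10⁻⁴ s⁻².
N = √(4.9867 × 10⁻⁴) = 0.022331 rad s⁻¹ → T = 2π/N = 281.37 s ≈ 281 s.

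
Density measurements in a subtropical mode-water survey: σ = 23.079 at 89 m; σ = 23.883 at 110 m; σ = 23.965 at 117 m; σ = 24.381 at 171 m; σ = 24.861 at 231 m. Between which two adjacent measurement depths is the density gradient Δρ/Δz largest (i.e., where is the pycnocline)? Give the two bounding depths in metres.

89–110 m

Compute the density gradient over each adjacent pair:
  89–110 m: Δρ/Δz = 0.804/21 = 0.038 kg m⁻⁴
  110–117 m: Δρ/Δz = 0.082/7 = 0.012 kg m⁻⁴
  117–171 m: Δρ/Δz = 0.416/54 = 7.7 × 10⁻³ kg m⁻⁴
  171–231 m: Δρ/Δz = 0.480/60 = 8.0 × 10⁻³ kg m⁻⁴
The largest gradient is in the 89–110 m interval — the pycnocline.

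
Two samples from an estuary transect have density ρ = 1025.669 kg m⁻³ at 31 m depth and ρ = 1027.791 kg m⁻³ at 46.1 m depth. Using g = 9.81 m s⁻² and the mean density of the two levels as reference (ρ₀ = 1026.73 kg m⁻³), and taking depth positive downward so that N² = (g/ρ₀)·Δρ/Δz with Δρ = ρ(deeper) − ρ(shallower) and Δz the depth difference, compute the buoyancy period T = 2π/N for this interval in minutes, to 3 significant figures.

2.86 min

Δρ = 1027.791 − 1025.669 = 2.122 kg m⁻³ over Δz = 46.1 − 31 = 15.1 m.
N² = (9.81/1026.73) × (2.122/15.1) = 1.3427 × 10⁻³ s⁻².
N = √(1.3427 × 10⁻³) = 0.036643 rad s⁻¹, so T = 2π/N = 171.47 s = 2.8578 min ≈ 2.86 min.
A positive N² confirms static stability across the interval.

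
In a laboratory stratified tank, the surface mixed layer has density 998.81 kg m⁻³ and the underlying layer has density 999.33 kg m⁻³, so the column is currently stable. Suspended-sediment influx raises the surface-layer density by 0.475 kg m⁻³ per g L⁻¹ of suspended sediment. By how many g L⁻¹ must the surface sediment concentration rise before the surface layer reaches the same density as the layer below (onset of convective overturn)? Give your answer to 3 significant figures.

Density deficit of the surface layer: 999.33 − 998.81 = 0.52 kg m⁻³.
Required change = 0.52 / 0.475 = 1.09 g L⁻¹.

1.09 g L⁻¹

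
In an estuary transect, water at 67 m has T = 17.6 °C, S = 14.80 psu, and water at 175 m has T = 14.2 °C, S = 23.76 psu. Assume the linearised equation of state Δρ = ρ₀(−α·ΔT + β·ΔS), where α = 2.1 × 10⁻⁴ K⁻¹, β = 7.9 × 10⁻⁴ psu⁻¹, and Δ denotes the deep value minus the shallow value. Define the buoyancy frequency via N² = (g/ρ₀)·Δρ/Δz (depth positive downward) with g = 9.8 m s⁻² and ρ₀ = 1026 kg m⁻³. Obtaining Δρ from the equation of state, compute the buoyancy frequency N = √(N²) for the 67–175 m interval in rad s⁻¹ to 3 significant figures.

0.0266 rad s⁻¹

ΔT = -3.4 K, ΔS = +8.96 psu (deep − shallow).
Δρ/ρ₀ = −αΔT + βΔS = 7.14 × 10⁻⁴ + 7.0784 × 10⁻³ = 7.7924 × 10⁻³, so Δρ ≈ 7.995 kg m⁻³.
N² = (g/ρ₀)·Δρ/Δz = g·(Δρ/ρ₀)/Δz = 9.8 × 7.7924 × 10⁻³ / 108 = 7.0709 × 10⁻⁴ s⁻².
N = √(7.0709 × 10⁻⁴) = 0.026591 rad s⁻¹ ≈ 0.0266 rad s⁻¹.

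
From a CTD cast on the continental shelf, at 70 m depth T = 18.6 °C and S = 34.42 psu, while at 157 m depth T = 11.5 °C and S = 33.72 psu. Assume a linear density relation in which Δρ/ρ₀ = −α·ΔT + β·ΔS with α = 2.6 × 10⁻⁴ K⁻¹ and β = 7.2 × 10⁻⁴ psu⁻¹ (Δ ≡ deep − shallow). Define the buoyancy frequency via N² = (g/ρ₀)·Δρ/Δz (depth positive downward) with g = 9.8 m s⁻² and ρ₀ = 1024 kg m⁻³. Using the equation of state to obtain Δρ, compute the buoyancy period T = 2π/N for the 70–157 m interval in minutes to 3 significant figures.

ΔT = -7.1 K, ΔS = -0.70 psu (deep − shallow).
Δρ/ρ₀ = −αΔT + βΔS = 1.846 × 10⁻³ − 5.04 × 10⁻⁴ = 1.342 × 10⁻³, so Δρ ≈ 1.374 kg m⁻³.
N² = (g/ρ₀)·Δρ/Δz = g·(Δρ/ρ₀)/Δz = 9.8 × 1.342 × 10⁻³ / 87 = 1.5117 × 10⁻⁴ s⁻².
N = √(1.5117 × 10⁻⁴) = 0.012295 rad s⁻¹ → T = 2π/N = 511.04 s = 8.5173 min ≈ 8.52 min.

8.52 min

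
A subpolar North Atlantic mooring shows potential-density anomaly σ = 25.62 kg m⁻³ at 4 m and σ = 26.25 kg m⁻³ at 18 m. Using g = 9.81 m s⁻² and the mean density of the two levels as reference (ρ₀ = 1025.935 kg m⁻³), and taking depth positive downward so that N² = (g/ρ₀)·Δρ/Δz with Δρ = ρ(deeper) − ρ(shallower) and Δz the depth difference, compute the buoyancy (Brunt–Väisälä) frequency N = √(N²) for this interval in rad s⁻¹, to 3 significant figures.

Δρ = 1026.25 − 1025.62 = 0.63 kg m⁻³ over Δz = 18 − 4 = 14 m.
N² = (9.81/1025.935) × (0.63/14) = 4.3029 × 10⁻⁴ s⁻².
N = √(4.3029 × 10⁻⁴) = 0.020743 rad s⁻¹ ≈ 0.0207 rad s⁻¹.

0.0207 rad s⁻¹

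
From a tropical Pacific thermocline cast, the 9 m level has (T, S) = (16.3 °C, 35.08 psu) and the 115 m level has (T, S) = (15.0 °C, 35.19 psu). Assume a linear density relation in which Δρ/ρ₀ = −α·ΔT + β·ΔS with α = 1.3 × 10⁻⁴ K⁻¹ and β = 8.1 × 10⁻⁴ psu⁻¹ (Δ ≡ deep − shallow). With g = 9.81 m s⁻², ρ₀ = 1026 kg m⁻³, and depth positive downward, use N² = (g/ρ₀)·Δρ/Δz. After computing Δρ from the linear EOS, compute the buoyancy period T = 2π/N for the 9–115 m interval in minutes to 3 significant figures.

21.4 min

ΔT = -1.3 K, ΔS = +0.11 psu (deep − shallow).
Δρ/ρ₀ = −αΔT + βΔS = 1.69 × 10⁻⁴ + 8.91 × 10⁻⁵ = 2.581 × 10⁻⁴, so Δρ ≈ 0.2648 kg m⁻³.
N² = (g/ρ₀)·Δρ/Δz = g·(Δρ/ρ₀)/Δz = 9.81 × 2.581 × 10⁻⁴ / 106 = 2.3886 × 10⁻⁵ s⁻².
N = √(2.3886 × 10⁻⁵) = 4.8873 × 10⁻³ rad s⁻¹ → T = 2π/N = 1.2856 × 10³ s = 21.427 min ≈ 21.4 min.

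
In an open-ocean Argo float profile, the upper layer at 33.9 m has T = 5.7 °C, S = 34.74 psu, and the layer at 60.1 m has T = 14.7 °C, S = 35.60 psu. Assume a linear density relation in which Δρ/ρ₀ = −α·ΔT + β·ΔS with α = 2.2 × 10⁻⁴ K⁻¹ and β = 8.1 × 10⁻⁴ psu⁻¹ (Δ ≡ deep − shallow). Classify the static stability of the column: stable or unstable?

unstable

ΔT = 14.7 − 5.7 = +9.0 K and ΔS = 35.60 − 34.74 = +0.86 psu (deep − shallow).
−αΔT = -1.98 × 10⁻³; βΔS = 6.966 × 10⁻⁴; sum Δρ/ρ₀ = -1.2834 × 10⁻³.
Δρ/ρ₀ < 0, so Δρ < 0: deeper water is lighter → statically unstable; the column would overturn.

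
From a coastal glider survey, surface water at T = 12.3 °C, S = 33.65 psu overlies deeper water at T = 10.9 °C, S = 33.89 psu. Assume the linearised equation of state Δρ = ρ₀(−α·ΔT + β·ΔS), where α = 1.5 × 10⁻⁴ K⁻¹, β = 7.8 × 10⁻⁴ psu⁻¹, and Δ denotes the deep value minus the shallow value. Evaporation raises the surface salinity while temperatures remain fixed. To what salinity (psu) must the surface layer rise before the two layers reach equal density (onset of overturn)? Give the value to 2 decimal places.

Neutral buoyancy requires −α(T_deep − T_surf) + β(S_deep − S_surf′) = 0.
S_surf′ = S_deep − (α/β)·ΔT = 33.89 − (1.5 × 10⁻⁴/7.8 × 10⁻⁴)·(-1.4) = 34.1592 psu.
Increase required: 34.1592 − 33.65 = 0.5092 psu.

34.16 psu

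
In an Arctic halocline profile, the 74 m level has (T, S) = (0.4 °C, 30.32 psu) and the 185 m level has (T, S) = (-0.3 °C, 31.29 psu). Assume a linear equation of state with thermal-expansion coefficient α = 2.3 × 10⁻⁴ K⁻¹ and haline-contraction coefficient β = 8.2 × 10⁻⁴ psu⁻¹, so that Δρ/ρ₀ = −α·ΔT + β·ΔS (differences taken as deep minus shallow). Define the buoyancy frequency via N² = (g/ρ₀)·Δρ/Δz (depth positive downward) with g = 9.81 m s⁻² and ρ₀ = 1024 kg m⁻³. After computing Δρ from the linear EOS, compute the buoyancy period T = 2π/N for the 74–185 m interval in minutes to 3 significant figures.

ΔT = -0.7 K, ΔS = +0.97 psu (deep − shallow).
Δρ/ρ₀ = −αΔT + βΔS = 1.61 × 10⁻⁴ + 7.954 × 10⁻⁴ = 9.564 × 10⁻⁴, so Δρ ≈ 0.9794 kg m⁻³.
N² = (g/ρ₀)·Δρ/Δz = g·(Δρ/ρ₀)/Δz = 9.81 × 9.564 × 10⁻⁴ / 111 = 8.4525 × 10⁻⁵ s⁻².
N = √(8.4525 × 10⁻⁵) = 9.1937 × 10⁻³ rad s⁻¹ → T = 2π/N = 683.42 s = 11.390 min ≈ 11.4 min.

11.4 min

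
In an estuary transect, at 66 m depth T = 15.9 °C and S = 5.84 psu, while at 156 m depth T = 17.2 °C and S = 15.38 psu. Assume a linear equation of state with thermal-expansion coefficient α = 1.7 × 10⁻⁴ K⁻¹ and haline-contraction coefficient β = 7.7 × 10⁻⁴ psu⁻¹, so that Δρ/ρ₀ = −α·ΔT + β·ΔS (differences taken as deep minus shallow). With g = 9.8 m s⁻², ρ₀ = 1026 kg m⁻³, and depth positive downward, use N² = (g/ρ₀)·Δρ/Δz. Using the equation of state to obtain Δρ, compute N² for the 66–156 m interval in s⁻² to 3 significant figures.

ΔT = +1.3 K, ΔS = +9.54 psu (deep − shallow).
Δρ/ρ₀ = −αΔT + βΔS = -2.21 × 10⁻⁴ + 7.3458 × 10⁻³ = 7.1248 × 10⁻³, so Δρ ≈ 7.310 kg m⁻³.
N² = (g/ρ₀)·Δρ/Δz = g·(Δρ/ρ₀)/Δz = 9.8 × 7.1248 × 10⁻³ / 90 = 7.7581 × 10⁻⁴ s⁻² ≈ 7.76 × 10⁻⁴ s⁻².

7.76 × 10⁻⁴ s⁻²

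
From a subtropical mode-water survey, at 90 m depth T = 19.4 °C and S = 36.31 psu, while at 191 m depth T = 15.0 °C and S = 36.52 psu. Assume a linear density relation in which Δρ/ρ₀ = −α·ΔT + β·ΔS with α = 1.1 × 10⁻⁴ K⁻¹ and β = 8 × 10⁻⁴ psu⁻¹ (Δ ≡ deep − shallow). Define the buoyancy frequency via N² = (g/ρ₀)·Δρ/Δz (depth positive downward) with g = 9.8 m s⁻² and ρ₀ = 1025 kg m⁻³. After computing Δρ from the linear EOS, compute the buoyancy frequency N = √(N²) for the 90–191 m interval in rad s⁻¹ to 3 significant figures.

7.95 × 10⁻³ rad s⁻¹

ΔT = -4.4 K, ΔS = +0.21 psu (deep − shallow).
Δρ/ρ₀ = −αΔT + βΔS = 4.84 × 10⁻⁴ + 1.68 × 10⁻⁴ = 6.52 × 10⁻⁴, so Δρ ≈ 0.6683 kg m⁻³.
N² = (g/ρ₀)·Δρ/Δz = g·(Δρ/ρ₀)/Δz = 9.8 × 6.52 × 10⁻⁴ / 101 = 6.3263 × 10⁻⁵ s⁻².
N = √(6.3263 × 10⁻⁵) = 7.9538 × 10⁻³ rad s⁻¹ ≈ 7.95 × 10⁻³ rad s⁻¹.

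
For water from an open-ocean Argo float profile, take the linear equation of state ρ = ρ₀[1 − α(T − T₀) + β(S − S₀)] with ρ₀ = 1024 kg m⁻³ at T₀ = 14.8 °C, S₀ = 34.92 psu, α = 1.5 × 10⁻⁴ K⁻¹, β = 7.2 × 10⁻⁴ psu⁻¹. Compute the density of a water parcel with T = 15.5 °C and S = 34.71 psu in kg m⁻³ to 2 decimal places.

T − T₀ = +0.7 K, S − S₀ = -0.21 psu.
Bracket = 1 − α·(+0.7) + β·(-0.21) = 1 + (-2.562 × 10⁻⁴) = 0.9997438.
ρ = 1024 × 0.9997438 = 1023.74 kg m⁻³.

1023.74 kg m⁻³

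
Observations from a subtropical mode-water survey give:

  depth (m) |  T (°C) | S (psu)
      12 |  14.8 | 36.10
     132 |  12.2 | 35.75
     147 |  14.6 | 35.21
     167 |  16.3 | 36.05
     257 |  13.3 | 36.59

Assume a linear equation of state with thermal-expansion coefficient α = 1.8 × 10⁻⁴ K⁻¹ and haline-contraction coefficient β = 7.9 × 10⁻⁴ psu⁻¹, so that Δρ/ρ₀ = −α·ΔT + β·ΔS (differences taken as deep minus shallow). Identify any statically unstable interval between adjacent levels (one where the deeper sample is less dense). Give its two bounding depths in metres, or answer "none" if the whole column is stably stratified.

Evaluate Δρ/ρ₀ = −αΔT + βΔS across each adjacent pair:
  12–132 m: −αΔT+βΔS = −(1.8 × 10⁻⁴)(-2.6)+(7.9 × 10⁻⁴)(-0.35) = 1.9 × 10⁻⁴ → stable
  132–147 m: −αΔT+βΔS = −(1.8 × 10⁻⁴)(+2.4)+(7.9 × 10⁻⁴)(-0.54) = -8.6 × 10⁻⁴ → UNSTABLE
  147–167 m: −αΔT+βΔS = −(1.8 × 10⁻⁴)(+1.7)+(7.9 × 10⁻⁴)(+0.84) = 3.6 × 10⁻⁴ → stable
  167–257 m: −αΔT+βΔS = −(1.8 × 10⁻⁴)(-3.0)+(7.9 × 10⁻⁴)(+0.54) = 9.7 × 10⁻⁴ → stable
The 132–147 m interval has Δρ < 0: lighter water underlies denser water.

132–147 m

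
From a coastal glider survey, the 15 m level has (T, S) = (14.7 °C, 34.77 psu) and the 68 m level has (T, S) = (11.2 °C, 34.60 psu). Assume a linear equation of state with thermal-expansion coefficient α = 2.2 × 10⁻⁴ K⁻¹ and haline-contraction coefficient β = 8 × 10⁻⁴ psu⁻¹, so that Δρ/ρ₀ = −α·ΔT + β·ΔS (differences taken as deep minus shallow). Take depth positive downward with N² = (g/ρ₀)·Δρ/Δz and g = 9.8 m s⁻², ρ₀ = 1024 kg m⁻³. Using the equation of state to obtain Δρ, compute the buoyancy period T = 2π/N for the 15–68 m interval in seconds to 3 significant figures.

580 s

ΔT = -3.5 K, ΔS = -0.17 psu (deep − shallow).
Δρ/ρ₀ = −αΔT + βΔS = 7.70 × 10⁻⁴ − 1.36 × 10⁻⁴ = 6.34 × 10⁻⁴, so Δρ ≈ 0.6492 kg m⁻³.
N² = (g/ρ₀)·Δρ/Δz = g·(Δρ/ρ₀)/Δz = 9.8 × 6.34 × 10⁻⁴ / 53 = 1.1723 × 10⁻⁴ s⁻².
N = √(1.1723 × 10⁻⁴) = 0.010827 rad s⁻¹ → T = 2π/N = 580.33 s ≈ 580 s.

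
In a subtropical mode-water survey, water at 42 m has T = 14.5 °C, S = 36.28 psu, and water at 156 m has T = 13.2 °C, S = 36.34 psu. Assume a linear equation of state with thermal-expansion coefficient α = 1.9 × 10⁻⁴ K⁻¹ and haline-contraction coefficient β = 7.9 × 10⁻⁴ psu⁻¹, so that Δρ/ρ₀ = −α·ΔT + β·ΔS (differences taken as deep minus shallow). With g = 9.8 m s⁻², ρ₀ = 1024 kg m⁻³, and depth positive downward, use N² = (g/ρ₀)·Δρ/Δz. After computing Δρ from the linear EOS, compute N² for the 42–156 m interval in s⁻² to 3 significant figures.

ΔT = -1.3 K, ΔS = +0.06 psu (deep − shallow).
Δρ/ρ₀ = −αΔT + βΔS = 2.47 × 10⁻⁴ + 4.74 × 10⁻⁵ = 2.944 × 10⁻⁴, so Δρ ≈ 0.3015 kg m⁻³.
N² = (g/ρ₀)·Δρ/Δz = g·(Δρ/ρ₀)/Δz = 9.8 × 2.944 × 10⁻⁴ / 114 = 2.5308 × 10⁻⁵ s⁻² ≈ 2.53 × 10⁻⁵ s⁻².

2.53 × 10⁻⁵ s⁻²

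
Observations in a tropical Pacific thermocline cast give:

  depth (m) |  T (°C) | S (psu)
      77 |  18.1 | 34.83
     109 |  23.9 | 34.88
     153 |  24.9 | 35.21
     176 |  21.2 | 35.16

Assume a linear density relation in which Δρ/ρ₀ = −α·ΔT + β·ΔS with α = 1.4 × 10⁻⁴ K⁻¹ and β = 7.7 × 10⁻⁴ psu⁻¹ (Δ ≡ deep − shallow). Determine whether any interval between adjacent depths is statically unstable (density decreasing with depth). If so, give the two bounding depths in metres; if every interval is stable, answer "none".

77–109 m

Evaluate Δρ/ρ₀ = −αΔT + βΔS across each adjacent pair:
  77–109 m: −αΔT+βΔS = −(1.4 × 10⁻⁴)(+5.8)+(7.7 × 10⁻⁴)(+0.05) = -7.7 × 10⁻⁴ → UNSTABLE
  109–153 m: −αΔT+βΔS = −(1.4 × 10⁻⁴)(+1.0)+(7.7 × 10⁻⁴)(+0.33) = 1.1 × 10⁻⁴ → stable
  153–176 m: −αΔT+βΔS = −(1.4 × 10⁻⁴)(-3.7)+(7.7 × 10⁻⁴)(-0.05) = 4.8 × 10⁻⁴ → stable
The 77–109 m interval has Δρ < 0: lighter water underlies denser water.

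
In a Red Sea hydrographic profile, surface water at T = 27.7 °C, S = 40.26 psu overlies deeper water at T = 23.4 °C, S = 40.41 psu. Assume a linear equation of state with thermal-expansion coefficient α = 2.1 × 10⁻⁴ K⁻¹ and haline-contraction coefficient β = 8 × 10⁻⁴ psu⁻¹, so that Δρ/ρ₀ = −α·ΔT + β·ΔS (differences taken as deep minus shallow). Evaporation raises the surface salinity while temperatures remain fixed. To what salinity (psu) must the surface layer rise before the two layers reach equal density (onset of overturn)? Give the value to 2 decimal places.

41.54 psu

Neutral buoyancy requires −α(T_deep − T_surf) + β(S_deep − S_surf′) = 0.
S_surf′ = S_deep − (α/β)·ΔT = 40.41 − (2.1 × 10⁻⁴/8 × 10⁻⁴)·(-4.3) = 41.5387 psu.
Increase required: 41.5387 − 40.26 = 1.2787 psu.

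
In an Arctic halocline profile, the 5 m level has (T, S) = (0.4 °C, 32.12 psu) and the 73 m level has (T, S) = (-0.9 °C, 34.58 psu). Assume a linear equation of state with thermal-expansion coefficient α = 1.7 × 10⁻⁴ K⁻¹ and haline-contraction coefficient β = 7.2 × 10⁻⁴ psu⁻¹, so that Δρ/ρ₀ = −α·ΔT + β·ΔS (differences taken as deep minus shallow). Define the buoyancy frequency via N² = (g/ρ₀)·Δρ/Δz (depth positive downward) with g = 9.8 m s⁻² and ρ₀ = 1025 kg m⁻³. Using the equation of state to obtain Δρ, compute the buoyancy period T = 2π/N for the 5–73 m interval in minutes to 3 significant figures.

ΔT = -1.3 K, ΔS = +2.46 psu (deep − shallow).
Δρ/ρ₀ = −αΔT + βΔS = 2.21 × 10⁻⁴ + 1.7712 × 10⁻³ = 1.9922 × 10⁻³, so Δρ ≈ 2.042 kg m⁻³.
N² = (g/ρ₀)·Δρ/Δz = g·(Δρ/ρ₀)/Δz = 9.8 × 1.9922 × 10⁻³ / 68 = 2.8711 × 10⁻⁴ s⁻².
N = √(2.8711 × 10⁻⁴) = 0.016944 rad s⁻¹ → T = 2π/N = 370.82 s = 6.1803 min ≈ 6.18 min.

6.18 min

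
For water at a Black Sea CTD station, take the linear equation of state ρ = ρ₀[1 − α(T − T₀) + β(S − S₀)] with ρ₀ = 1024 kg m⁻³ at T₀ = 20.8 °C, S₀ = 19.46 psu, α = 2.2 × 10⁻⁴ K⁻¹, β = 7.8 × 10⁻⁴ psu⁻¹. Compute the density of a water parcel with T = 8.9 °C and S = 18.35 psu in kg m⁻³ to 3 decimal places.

T − T₀ = -11.9 K, S − S₀ = -1.11 psu.
Bracket = 1 − α·(-11.9) + β·(-1.11) = 1 + (1.7522 × 10⁻³) = 1.0017522.
ρ = 1024 × 1.0017522 = 1025.794 kg m⁻³.

1025.794 kg m⁻³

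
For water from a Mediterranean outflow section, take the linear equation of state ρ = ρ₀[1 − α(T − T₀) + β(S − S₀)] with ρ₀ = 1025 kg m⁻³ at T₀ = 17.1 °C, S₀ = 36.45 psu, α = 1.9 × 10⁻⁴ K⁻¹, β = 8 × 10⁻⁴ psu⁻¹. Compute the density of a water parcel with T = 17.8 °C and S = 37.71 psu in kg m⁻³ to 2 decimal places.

T − T₀ = +0.7 K, S − S₀ = +1.26 psu.
Bracket = 1 − α·(+0.7) + β·(+1.26) = 1 + (8.75 × 10⁻⁴) = 1.0008750.
ρ = 1025 × 1.0008750 = 1025.90 kg m⁻³.

1025.90 kg m⁻³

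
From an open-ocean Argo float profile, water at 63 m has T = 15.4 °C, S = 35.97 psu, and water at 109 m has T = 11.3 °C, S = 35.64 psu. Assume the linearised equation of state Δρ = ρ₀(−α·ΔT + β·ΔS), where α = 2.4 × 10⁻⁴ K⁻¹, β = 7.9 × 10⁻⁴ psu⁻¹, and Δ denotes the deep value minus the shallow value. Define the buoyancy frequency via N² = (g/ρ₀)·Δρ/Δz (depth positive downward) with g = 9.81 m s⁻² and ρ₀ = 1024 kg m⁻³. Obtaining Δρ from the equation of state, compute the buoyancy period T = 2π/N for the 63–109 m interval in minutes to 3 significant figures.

ΔT = -4.1 K, ΔS = -0.33 psu (deep − shallow).
Δρ/ρ₀ = −αΔT + βΔS = 9.84 × 10⁻⁴ − 2.607 × 10⁻⁴ = 7.233 × 10⁻⁴, so Δρ ≈ 0.7407 kg m⁻³.
N² = (g/ρ₀)·Δρ/Δz = g·(Δρ/ρ₀)/Δz = 9.81 × 7.233 × 10⁻⁴ / 46 = 1.5425 × 10⁻⁴ s⁻².
N = √(1.5425 × 10⁻⁴) = 0.012420 rad s⁻¹ → T = 2π/N = 505.89 s = 8.4315 min ≈ 8.43 min.

8.43 min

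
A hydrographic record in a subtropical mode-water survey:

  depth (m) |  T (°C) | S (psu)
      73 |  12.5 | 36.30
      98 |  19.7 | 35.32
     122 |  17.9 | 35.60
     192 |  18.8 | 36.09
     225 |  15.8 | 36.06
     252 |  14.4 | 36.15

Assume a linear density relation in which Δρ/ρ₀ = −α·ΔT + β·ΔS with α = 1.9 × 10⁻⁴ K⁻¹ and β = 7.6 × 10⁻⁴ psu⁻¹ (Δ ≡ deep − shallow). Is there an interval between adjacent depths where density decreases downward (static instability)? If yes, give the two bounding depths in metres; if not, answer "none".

Evaluate Δρ/ρ₀ = −αΔT + βΔS across each adjacent pair:
  73–98 m: −αΔT+βΔS = −(1.9 × 10⁻⁴)(+7.2)+(7.6 × 10⁻⁴)(-0.98) = -2.1 × 10⁻³ → UNSTABLE
  98–122 m: −αΔT+βΔS = −(1.9 × 10⁻⁴)(-1.8)+(7.6 × 10⁻⁴)(+0.28) = 5.5 × 10⁻⁴ → stable
  122–192 m: −αΔT+βΔS = −(1.9 × 10⁻⁴)(+0.9)+(7.6 × 10⁻⁴)(+0.49) = 2.0 × 10⁻⁴ → stable
  192–225 m: −αΔT+βΔS = −(1.9 × 10⁻⁴)(-3.0)+(7.6 × 10⁻⁴)(-0.03) = 5.5 × 10⁻⁴ → stable
  225–252 m: −αΔT+βΔS = −(1.9 × 10⁻⁴)(-1.4)+(7.6 × 10⁻⁴)(+0.09) = 3.3 × 10⁻⁴ → stable
The 73–98 m interval has Δρ < 0: lighter water underlies denser water.

73–98 m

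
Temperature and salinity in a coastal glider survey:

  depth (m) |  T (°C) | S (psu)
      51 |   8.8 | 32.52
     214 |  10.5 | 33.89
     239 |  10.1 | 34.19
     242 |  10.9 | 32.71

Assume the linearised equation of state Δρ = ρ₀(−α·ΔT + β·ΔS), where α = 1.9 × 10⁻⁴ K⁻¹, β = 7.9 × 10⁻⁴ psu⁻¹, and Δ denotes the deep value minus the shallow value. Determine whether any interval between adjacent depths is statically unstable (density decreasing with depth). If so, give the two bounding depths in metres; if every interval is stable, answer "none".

Evaluate Δρ/ρ₀ = −αΔT + βΔS across each adjacent pair:
  51–214 m: −αΔT+βΔS = −(1.9 × 10⁻⁴)(+1.7)+(7.9 × 10⁻⁴)(+1.37) = 7.6 × 10⁻⁴ → stable
  214–239 m: −αΔT+βΔS = −(1.9 × 10⁻⁴)(-0.4)+(7.9 × 10⁻⁴)(+0.30) = 3.1 × 10⁻⁴ → stable
  239–242 m: −αΔT+βΔS = −(1.9 × 10⁻⁴)(+0.8)+(7.9 × 10⁻⁴)(-1.48) = -1.3 × 10⁻³ → UNSTABLE
The 239–242 m interval has Δρ < 0: lighter water underlies denser water.

239–242 m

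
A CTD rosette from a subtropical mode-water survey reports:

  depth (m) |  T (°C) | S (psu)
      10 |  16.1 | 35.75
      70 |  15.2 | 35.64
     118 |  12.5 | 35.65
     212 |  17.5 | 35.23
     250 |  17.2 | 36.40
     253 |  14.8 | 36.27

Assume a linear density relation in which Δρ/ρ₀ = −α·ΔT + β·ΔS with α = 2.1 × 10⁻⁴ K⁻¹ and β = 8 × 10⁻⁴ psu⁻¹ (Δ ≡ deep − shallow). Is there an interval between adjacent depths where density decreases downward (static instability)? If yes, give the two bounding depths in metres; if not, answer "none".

118–212 m

Evaluate Δρ/ρ₀ = −αΔT + βΔS across each adjacent pair:
  10–70 m: −αΔT+βΔS = −(2.1 × 10⁻⁴)(-0.9)+(8 × 10⁻⁴)(-0.11) = 1.0 × 10⁻⁴ → stable
  70–118 m: −αΔT+βΔS = −(2.1 × 10⁻⁴)(-2.7)+(8 × 10⁻⁴)(+0.01) = 5.7 × 10⁻⁴ → stable
  118–212 m: −αΔT+βΔS = −(2.1 × 10⁻⁴)(+5.0)+(8 × 10⁻⁴)(-0.42) = -1.4 × 10⁻³ → UNSTABLE
  212–250 m: −αΔT+βΔS = −(2.1 × 10⁻⁴)(-0.3)+(8 × 10⁻⁴)(+1.17) = 1.0 × 10⁻³ → stable
  250–253 m: −αΔT+βΔS = −(2.1 × 10⁻⁴)(-2.4)+(8 × 10⁻⁴)(-0.13) = 4.0 × 10⁻⁴ → stable
The 118–212 m interval has Δρ < 0: lighter water underlies denser water.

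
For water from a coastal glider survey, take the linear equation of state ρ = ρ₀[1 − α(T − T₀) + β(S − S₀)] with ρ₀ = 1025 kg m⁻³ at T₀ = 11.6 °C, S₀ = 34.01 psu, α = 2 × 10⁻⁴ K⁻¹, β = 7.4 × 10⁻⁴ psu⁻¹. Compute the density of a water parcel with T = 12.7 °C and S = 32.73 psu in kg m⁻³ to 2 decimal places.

1023.80 kg m⁻³

T − T₀ = +1.1 K, S − S₀ = -1.28 psu.
Bracket = 1 − α·(+1.1) + β·(-1.28) = 1 + (-1.1672 × 10⁻³) = 0.9988328.
ρ = 1025 × 0.9988328 = 1023.80 kg m⁻³.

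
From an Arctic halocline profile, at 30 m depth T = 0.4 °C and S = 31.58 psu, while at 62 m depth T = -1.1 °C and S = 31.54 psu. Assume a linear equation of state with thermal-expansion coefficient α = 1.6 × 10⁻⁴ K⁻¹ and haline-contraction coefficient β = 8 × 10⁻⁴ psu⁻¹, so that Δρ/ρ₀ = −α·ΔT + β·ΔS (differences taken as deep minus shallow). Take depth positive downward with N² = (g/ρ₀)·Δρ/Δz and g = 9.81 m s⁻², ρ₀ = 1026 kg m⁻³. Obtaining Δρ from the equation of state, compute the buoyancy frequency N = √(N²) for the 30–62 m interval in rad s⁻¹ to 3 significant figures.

7.99 × 10⁻³ rad s⁻¹

ΔT = -1.5 K, ΔS = -0.04 psu (deep − shallow).
Δρ/ρ₀ = −αΔT + βΔS = 2.40 × 10⁻⁴ − 3.20 × 10⁻⁵ = 2.08 × 10⁻⁴, so Δρ ≈ 0.2134 kg m⁻³.
N² = (g/ρ₀)·Δρ/Δz = g·(Δρ/ρ₀)/Δz = 9.81 × 2.08 × 10⁻⁴ / 32 = 6.3765 × 10⁻⁵ s⁻².
N = √(6.3765 × 10⁻⁵) = 7.9853 × 10⁻³ rad s⁻¹ ≈ 7.99 × 10⁻³ rad s⁻¹.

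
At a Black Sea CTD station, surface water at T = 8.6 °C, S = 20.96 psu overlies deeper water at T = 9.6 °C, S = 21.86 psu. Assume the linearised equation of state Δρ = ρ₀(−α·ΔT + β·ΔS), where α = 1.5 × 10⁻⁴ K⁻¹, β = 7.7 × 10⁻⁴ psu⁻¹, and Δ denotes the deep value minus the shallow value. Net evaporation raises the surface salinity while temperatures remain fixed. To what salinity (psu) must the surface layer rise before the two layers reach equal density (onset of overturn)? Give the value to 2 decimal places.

21.67 psu

Neutral buoyancy requires −α(T_deep − T_surf) + β(S_deep − S_surf′) = 0.
S_surf′ = S_deep − (α/β)·ΔT = 21.86 − (1.5 × 10⁻⁴/7.7 × 10⁻⁴)·(+1.0) = 21.6652 psu.
Increase required: 21.6652 − 20.96 = 0.7052 psu.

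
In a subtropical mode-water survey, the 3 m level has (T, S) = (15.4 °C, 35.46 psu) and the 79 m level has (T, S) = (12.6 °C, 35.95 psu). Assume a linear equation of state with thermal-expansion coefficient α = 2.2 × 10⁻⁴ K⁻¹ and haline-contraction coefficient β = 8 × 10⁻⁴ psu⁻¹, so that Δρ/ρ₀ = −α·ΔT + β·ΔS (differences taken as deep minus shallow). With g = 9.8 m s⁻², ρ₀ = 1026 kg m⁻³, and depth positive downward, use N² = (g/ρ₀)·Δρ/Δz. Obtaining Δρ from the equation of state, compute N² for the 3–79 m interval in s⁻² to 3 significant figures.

1.30 × 10⁻⁴ s⁻²

ΔT = -2.8 K, ΔS = +0.49 psu (deep − shallow).
Δρ/ρ₀ = −αΔT + βΔS = 6.16 × 10⁻⁴ + 3.92 × 10⁻⁴ = 1.008 × 10⁻³, so Δρ ≈ 1.034 kg m⁻³.
N² = (g/ρ₀)·Δρ/Δz = g·(Δρ/ρ₀)/Δz = 9.8 × 1.008 × 10⁻³ / 76 = 1.2998 × 10⁻⁴ s⁻² ≈ 1.30 × 10⁻⁴ s⁻².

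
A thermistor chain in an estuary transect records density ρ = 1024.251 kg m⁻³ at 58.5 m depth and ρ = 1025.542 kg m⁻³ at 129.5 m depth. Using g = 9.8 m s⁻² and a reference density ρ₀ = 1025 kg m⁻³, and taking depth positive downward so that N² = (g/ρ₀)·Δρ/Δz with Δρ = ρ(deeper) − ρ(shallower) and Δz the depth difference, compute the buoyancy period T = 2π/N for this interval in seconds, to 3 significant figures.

Δρ = 1025.542 − 1024.251 = 1.291 kg m⁻³ over Δz = 129.5 − 58.5 = 71 m.
N² = (9.8/1025) × (1.291/71) = 1.7385 × 10⁻⁴ s⁻².
N = √(1.7385 × 10⁻⁴) = 0.013185 rad s⁻¹, so T = 2π/N = 476.54 s ≈ 477 s.
Since Δρ > 0 the layer is stably stratified.

477 s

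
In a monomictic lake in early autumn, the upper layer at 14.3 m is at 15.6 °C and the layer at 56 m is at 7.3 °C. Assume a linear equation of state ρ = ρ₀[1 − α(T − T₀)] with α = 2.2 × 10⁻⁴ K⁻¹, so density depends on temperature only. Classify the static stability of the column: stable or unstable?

ΔT = 7.3 − 15.6 = -8.3 K, so Δρ/ρ₀ = −αΔT = 1.826 × 10⁻³.
Δρ/ρ₀ > 0, so Δρ > 0: deeper water is denser → statically stable.

stable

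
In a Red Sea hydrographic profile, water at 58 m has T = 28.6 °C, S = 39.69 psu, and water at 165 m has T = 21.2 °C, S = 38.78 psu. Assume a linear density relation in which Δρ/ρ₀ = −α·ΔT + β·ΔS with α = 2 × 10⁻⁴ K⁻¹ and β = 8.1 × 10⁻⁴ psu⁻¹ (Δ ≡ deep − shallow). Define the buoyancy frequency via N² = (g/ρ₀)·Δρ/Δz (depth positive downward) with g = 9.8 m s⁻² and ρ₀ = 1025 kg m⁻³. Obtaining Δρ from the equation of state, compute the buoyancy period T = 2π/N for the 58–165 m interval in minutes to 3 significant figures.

ΔT = -7.4 K, ΔS = -0.91 psu (deep − shallow).
Δρ/ρ₀ = −αΔT + βΔS = 1.48 × 10⁻³ − 7.371 × 10⁻⁴ = 7.429 × 10⁻⁴, so Δρ ≈ 0.7615 kg m⁻³.
N² = (g/ρ₀)·Δρ/Δz = g·(Δρ/ρ₀)/Δz = 9.8 × 7.429 × 10⁻⁴ / 107 = 6.8041 × 10⁻⁵ s⁻².
N = √(6.8041 × 10⁻⁵) = 8.2487 × 10⁻³ rad s⁻¹ → T = 2π/N = 761.72 s = 12.695 min ≈ 12.7 min.

12.7 min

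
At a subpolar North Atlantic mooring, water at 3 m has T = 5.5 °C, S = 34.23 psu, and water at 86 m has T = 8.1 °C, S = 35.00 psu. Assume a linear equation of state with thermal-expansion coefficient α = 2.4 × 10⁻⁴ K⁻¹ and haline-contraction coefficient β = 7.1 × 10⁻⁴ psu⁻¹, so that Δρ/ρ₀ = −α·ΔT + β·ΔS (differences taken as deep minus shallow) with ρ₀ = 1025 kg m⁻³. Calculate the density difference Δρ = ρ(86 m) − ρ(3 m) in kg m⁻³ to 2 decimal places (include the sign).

-0.08 kg m⁻³

ΔT = +2.6 K, ΔS = +0.77 psu (deep − shallow).
Δρ/ρ₀ = −(2.4 × 10⁻⁴)(+2.6) + (7.1 × 10⁻⁴)(+0.77) = -7.73 × 10⁻⁵.
Δρ = 1025 × (-7.73 × 10⁻⁵) = -0.08 kg m⁻³.
Negative Δρ: lighter below, statically unstable.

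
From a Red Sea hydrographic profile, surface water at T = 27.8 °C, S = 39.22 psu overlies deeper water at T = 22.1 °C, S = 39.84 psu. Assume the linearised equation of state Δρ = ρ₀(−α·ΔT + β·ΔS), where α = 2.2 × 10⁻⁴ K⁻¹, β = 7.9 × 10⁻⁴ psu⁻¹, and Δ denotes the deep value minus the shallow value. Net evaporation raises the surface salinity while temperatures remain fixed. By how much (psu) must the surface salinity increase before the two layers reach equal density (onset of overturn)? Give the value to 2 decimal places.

2.21 psu

Neutral buoyancy requires −α(T_deep − T_surf) + β(S_deep − S_surf′) = 0.
S_surf′ = S_deep − (α/β)·ΔT = 39.84 − (2.2 × 10⁻⁴/7.9 × 10⁻⁴)·(-5.7) = 41.4273 psu.
Increase required: 41.4273 − 39.22 = 2.2073 psu.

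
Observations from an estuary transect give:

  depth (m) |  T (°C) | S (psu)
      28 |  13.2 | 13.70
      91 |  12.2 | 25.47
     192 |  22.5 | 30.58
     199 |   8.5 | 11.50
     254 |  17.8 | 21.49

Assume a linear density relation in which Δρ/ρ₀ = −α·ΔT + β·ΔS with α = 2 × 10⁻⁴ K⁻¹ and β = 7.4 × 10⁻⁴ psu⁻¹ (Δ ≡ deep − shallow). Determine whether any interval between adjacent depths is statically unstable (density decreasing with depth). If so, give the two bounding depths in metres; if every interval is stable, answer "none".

192–199 m

Evaluate Δρ/ρ₀ = −αΔT + βΔS across each adjacent pair:
  28–91 m: −αΔT+βΔS = −(2 × 10⁻⁴)(-1.0)+(7.4 × 10⁻⁴)(+11.77) = 8.9 × 10⁻³ → stable
  91–192 m: −αΔT+βΔS = −(2 × 10⁻⁴)(+10.3)+(7.4 × 10⁻⁴)(+5.11) = 1.7 × 10⁻³ → stable
  192–199 m: −αΔT+βΔS = −(2 × 10⁻⁴)(-14.0)+(7.4 × 10⁻⁴)(-19.08) = -0.011 → UNSTABLE
  199–254 m: −αΔT+βΔS = −(2 × 10⁻⁴)(+9.3)+(7.4 × 10⁻⁴)(+9.99) = 5.5 × 10⁻³ → stable
The 192–199 m interval has Δρ < 0: lighter water underlies denser water.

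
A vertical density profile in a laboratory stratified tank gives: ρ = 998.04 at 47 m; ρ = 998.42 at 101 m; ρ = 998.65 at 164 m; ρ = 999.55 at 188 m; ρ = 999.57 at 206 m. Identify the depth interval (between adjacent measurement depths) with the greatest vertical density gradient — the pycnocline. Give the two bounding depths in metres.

Compute the density gradient over each adjacent pair:
  47–101 m: Δρ/Δz = 0.38/54 = 7.0 × 10⁻³ kg m⁻⁴
  101–164 m: Δρ/Δz = 0.23/63 = 3.7 × 10⁻³ kg m⁻⁴
  164–188 m: Δρ/Δz = 0.90/24 = 0.037 kg m⁻⁴
  188–206 m: Δρ/Δz = 0.02/18 = 1.1 × 10⁻³ kg m⁻⁴
The largest gradient is in the 164–188 m interval — the pycnocline.

164–188 m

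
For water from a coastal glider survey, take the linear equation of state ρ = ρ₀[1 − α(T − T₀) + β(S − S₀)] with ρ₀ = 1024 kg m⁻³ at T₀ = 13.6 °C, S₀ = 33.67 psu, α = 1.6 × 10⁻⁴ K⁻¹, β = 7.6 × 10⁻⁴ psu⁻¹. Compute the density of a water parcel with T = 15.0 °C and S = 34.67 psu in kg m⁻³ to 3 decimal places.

T − T₀ = +1.4 K, S − S₀ = +1.00 psu.
Bracket = 1 − α·(+1.4) + β·(+1.00) = 1 + (5.36 × 10⁻⁴) = 1.0005360.
ρ = 1024 × 1.0005360 = 1024.549 kg m⁻³.

1024.549 kg m⁻³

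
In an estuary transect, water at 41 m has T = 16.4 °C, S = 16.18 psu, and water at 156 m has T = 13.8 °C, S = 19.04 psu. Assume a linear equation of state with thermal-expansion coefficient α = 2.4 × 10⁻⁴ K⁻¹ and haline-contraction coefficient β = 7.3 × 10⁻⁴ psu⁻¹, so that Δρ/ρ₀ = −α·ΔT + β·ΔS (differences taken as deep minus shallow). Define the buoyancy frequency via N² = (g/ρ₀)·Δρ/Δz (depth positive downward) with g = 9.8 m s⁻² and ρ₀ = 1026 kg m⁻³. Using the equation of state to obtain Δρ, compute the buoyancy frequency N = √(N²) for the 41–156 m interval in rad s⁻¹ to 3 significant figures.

0.0152 rad s⁻¹

ΔT = -2.6 K, ΔS = +2.86 psu (deep − shallow).
Δρ/ρ₀ = −αΔT + βΔS = 6.24 × 10⁻⁴ + 2.0878 × 10⁻³ = 2.7118 × 10⁻³, so Δρ ≈ 2.782 kg m⁻³.
N² = (g/ρ₀)·Δρ/Δz = g·(Δρ/ρ₀)/Δz = 9.8 × 2.7118 × 10⁻³ / 115 = 2.3109 × 10⁻⁴ s⁻².
N = √(2.3109 × 10⁻⁴) = 0.015202 rad s⁻¹ ≈ 0.0152 rad s⁻¹.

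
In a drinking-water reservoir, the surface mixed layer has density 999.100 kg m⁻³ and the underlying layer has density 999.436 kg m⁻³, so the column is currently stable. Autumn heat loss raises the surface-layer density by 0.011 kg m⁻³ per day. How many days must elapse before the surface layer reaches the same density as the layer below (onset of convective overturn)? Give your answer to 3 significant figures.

Density deficit of the surface layer: 999.436 − 999.100 = 0.336 kg m⁻³.
Required change = 0.336 / 0.011 = 30.5 days.

30.5 days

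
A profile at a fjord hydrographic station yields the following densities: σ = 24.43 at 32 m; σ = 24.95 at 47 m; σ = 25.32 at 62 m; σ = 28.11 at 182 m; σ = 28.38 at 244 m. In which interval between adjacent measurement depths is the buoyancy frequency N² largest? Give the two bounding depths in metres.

Compute the density gradient over each adjacent pair:
  32–47 m: Δρ/Δz = 0.52/15 = 0.035 kg m⁻⁴
  47–62 m: Δρ/Δz = 0.37/15 = 0.025 kg m⁻⁴
  62–182 m: Δρ/Δz = 2.79/120 = 0.023 kg m⁻⁴
  182–244 m: Δρ/Δz = 0.27/62 = 4.4 × 10⁻³ kg m⁻⁴
The largest gradient is in the 32–47 m interval — the pycnocline.

32–47 m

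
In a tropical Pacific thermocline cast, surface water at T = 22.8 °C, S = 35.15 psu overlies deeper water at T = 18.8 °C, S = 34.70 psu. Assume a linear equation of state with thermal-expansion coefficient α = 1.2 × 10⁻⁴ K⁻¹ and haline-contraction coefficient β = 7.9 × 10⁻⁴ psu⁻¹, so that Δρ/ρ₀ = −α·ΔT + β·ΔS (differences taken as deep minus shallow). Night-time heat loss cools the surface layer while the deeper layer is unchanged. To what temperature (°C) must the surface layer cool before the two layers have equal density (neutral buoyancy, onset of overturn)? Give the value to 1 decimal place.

Neutral buoyancy requires Δρ = 0, i.e. −α(T_deep − T_surf′) + β(S_deep − S_surf) = 0.
T_surf′ = T_deep − (β/α)·ΔS = 18.8 − (7.9 × 10⁻⁴/1.2 × 10⁻⁴)·(-0.45) = 21.762 °C.
Cooling required: 22.8 − (21.762) = 1.038 °C.

21.8 °C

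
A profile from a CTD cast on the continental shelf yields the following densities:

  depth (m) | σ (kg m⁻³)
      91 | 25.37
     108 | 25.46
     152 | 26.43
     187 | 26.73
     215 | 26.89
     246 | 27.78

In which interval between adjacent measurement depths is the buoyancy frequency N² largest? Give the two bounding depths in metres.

Compute the density gradient over each adjacent pair:
  91–108 m: Δρ/Δz = 0.09/17 = 5.3 × 10⁻³ kg m⁻⁴
  108–152 m: Δρ/Δz = 0.97/44 = 0.022 kg m⁻⁴
  152–187 m: Δρ/Δz = 0.30/35 = 8.6 × 10⁻³ kg m⁻⁴
  187–215 m: Δρ/Δz = 0.16/28 = 5.7 × 10⁻³ kg m⁻⁴
  215–246 m: Δρ/Δz = 0.89/31 = 0.029 kg m⁻⁴
The largest gradient is in the 215–246 m interval — the pycnocline.

215–246 m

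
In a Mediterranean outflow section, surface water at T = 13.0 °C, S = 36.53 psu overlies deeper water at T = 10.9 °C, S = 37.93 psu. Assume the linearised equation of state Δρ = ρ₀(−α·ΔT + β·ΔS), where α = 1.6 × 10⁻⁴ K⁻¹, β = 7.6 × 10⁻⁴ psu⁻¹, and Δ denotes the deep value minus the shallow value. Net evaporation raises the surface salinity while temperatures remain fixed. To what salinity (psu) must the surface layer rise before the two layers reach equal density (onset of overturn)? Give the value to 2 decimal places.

38.37 psu

Neutral buoyancy requires −α(T_deep − T_surf) + β(S_deep − S_surf′) = 0.
S_surf′ = S_deep − (α/β)·ΔT = 37.93 − (1.6 × 10⁻⁴/7.6 × 10⁻⁴)·(-2.1) = 38.3721 psu.
Increase required: 38.3721 − 36.53 = 1.8421 psu.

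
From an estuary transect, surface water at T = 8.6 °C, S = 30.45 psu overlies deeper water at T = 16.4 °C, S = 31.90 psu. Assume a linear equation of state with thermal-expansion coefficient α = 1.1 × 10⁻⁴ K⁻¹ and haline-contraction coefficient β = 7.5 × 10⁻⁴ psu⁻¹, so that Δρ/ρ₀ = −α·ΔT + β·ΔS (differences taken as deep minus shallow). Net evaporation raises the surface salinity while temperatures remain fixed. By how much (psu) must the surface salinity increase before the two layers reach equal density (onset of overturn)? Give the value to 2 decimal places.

0.31 psu

Neutral buoyancy requires −α(T_deep − T_surf) + β(S_deep − S_surf′) = 0.
S_surf′ = S_deep − (α/β)·ΔT = 31.90 − (1.1 × 10⁻⁴/7.5 × 10⁻⁴)·(+7.8) = 30.7560 psu.
Increase required: 30.7560 − 30.45 = 0.3060 psu.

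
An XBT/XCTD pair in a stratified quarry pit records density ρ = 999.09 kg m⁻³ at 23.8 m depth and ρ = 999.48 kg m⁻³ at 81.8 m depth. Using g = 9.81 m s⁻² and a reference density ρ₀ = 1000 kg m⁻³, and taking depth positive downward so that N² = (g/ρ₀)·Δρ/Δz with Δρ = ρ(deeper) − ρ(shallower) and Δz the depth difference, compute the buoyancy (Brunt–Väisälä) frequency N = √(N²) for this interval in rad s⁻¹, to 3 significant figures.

8.12 × 10⁻³ rad s⁻¹

Δρ = 999.48 − 999.09 = 0.39 kg m⁻³ over Δz = 81.8 − 23.8 = 58 m.
N² = (9.81/1000) × (0.39/58) = 6.5964 × 10⁻⁵ s⁻².
N = √(6.5964 × 10⁻⁵) = 8.1218 × 10⁻³ rad s⁻¹ ≈ 8.12 × 10⁻³ rad s⁻¹.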